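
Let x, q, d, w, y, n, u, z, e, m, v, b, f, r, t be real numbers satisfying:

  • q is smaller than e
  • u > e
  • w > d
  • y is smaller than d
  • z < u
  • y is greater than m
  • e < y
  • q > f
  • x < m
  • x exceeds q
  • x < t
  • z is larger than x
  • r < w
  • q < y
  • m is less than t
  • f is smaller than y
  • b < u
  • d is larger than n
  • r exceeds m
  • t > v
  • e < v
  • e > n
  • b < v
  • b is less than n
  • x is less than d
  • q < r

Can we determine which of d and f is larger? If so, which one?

d

f < q < e < y < d, by transitivity through q, e, y.
So d is larger.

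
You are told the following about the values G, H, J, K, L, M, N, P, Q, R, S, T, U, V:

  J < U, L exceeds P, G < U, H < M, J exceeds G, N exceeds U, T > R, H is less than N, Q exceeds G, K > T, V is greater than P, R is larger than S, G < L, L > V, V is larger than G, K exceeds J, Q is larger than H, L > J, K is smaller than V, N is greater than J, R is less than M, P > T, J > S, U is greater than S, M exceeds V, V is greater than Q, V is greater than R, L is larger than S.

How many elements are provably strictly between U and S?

The relations place S below U. An element lies strictly between them when it is forced above S and also forced below U.
Above S: {R, T, J, K, P, N, V, M, L}. Below U: {G, J}.
Intersection: {J} — 1.

1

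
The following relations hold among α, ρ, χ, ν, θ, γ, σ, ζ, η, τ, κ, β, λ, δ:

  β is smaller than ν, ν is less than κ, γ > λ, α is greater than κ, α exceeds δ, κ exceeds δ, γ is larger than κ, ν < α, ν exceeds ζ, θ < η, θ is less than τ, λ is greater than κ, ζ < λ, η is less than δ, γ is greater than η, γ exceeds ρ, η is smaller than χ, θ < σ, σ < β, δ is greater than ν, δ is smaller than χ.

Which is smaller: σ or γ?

σ

Link the given pairs in sequence: σ < β; β < ν; ν < δ; δ < κ; κ < λ; λ < γ.
Together: σ < β < ν < δ < κ < λ < γ.
So σ < γ; σ is the smaller of the two.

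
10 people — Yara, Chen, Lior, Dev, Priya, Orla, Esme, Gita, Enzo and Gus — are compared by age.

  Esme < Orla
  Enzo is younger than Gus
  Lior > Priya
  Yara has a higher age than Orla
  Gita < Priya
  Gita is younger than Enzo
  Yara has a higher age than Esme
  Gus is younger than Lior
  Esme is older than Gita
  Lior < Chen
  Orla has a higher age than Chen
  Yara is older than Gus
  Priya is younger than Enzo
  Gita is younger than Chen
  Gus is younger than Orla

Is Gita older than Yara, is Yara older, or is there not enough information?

Yara

The relevant relations are Gita < Priya; Priya < Enzo; Enzo < Gus; Gus < Lior; Lior < Chen; Chen < Orla; Orla < Yara.
Chaining these gives Gita < Priya < Enzo < Gus < Lior < Chen < Orla < Yara.
So Yara is older.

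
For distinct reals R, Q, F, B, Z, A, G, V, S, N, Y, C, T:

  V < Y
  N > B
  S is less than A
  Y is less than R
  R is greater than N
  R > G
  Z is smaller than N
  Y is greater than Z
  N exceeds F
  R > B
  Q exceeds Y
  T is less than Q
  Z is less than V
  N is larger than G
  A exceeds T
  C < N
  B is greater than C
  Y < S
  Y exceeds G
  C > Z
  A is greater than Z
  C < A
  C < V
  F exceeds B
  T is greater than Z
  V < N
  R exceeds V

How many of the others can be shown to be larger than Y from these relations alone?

Directly above Y: S, R, Q.
One step further: A (4 so far).
No other element is forced above Y by the given relations, so the count is 4.

4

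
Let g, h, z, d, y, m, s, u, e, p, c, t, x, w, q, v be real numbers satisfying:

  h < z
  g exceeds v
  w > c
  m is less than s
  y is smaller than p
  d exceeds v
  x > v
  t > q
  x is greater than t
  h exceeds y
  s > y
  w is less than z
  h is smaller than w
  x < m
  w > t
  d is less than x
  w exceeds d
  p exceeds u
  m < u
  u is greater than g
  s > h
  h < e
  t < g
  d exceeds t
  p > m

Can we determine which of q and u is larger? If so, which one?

u

Link the given pairs in sequence: q < t; t < x; x < m; m < u.
Chaining these gives q < t < x < m < u.
So u is larger.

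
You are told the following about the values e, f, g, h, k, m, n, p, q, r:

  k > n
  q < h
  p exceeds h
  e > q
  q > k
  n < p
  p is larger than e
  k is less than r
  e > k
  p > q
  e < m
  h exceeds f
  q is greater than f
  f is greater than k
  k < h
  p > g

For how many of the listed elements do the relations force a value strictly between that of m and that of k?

Chaining upward from k reaches: f, q, h, e, r, p.
Chaining downward from m reaches: n, f, q, e.
Strictly between k and m are those in both lists: f, q, e — 3 elements.

3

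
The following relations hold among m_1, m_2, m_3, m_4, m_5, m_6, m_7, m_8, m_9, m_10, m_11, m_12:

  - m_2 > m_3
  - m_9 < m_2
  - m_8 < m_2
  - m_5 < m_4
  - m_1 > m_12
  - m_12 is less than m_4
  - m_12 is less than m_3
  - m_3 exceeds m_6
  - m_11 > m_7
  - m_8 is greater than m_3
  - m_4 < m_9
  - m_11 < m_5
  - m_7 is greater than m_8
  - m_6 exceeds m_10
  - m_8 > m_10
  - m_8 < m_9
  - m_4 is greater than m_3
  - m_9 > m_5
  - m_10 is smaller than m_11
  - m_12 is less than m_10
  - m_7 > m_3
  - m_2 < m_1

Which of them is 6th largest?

Piecing the relations together gives one ordering: m_12 < m_10 < m_6 < m_3 < m_8 < m_7 < m_11 < m_5 < m_4 < m_9 < m_2 < m_1.
Counting 6 from the largest end gives m_11.

m_11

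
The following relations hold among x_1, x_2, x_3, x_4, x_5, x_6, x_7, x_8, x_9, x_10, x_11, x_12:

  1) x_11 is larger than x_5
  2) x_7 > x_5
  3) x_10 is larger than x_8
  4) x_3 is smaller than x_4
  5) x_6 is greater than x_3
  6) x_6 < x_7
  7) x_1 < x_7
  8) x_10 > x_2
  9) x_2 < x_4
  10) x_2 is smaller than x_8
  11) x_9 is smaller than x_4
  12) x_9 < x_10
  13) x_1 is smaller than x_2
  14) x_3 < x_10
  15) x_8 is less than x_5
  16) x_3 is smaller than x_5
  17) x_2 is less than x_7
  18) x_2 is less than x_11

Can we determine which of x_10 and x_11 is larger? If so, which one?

undetermined

Following every chain through x_10: below x_10 we get x_1, x_2, x_3, x_9, x_8.
x_11 is not reached, and no chain runs the other way from x_11 to x_10.
So the given relations leave the order of x_10 and x_11 undetermined.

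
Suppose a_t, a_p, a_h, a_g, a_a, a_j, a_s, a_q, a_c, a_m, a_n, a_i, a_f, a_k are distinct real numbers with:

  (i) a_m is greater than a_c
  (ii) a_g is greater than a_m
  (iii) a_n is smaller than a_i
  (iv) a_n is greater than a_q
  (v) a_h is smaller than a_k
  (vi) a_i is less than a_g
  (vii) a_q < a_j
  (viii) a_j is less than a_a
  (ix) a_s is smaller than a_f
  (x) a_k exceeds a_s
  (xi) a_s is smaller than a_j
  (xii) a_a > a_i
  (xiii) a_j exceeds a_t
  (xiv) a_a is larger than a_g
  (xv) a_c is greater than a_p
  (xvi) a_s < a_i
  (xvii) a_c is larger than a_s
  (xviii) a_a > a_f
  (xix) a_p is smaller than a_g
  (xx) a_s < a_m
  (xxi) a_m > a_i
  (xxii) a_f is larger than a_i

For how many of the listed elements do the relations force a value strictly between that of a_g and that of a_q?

Chaining upward from a_q reaches: a_n, a_i, a_f, a_m, a_j, a_a.
Chaining downward from a_g reaches: a_s, a_p, a_n, a_i, a_c, a_m.
Strictly between a_q and a_g are those in both lists: a_n, a_i, a_m — 3 elements.

3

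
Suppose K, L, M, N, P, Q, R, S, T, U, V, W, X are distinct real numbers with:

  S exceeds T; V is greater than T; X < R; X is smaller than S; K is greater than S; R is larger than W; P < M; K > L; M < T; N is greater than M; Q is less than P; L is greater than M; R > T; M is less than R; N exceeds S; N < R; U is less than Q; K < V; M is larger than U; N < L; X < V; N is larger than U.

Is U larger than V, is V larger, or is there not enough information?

V

U < Q and Q < P give U < P.
Then P < M extends the chain to M.
With M < T: U < Q < P < M < T.
Then T < S extends the chain to S.
Then S < N extends the chain to N.
With N < L: U < Q < P < M < T < S < N < L.
Then L < K extends the chain to K.
With K < V: U < Q < P < M < T < S < N < L < K < V.
So V is larger.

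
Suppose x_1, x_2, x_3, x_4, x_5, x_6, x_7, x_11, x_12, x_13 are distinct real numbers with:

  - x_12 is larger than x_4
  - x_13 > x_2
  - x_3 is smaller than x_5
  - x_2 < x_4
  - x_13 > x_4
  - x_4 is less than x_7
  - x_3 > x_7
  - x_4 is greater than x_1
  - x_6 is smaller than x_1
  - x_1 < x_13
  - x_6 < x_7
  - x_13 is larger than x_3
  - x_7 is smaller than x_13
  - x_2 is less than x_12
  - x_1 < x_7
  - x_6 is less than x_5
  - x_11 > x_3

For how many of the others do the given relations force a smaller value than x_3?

The elements the relations force below x_3 are x_6, x_1, x_2, x_4, x_7 — no chain reaches any other.
That is 5.

5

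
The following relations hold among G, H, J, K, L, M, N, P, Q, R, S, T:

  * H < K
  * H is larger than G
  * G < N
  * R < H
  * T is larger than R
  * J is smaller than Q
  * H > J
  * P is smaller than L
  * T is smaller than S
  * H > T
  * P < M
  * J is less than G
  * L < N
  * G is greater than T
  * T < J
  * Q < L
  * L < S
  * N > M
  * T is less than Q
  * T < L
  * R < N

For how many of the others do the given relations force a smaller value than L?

The elements the relations force below L are P, R, T, J, Q — no chain reaches any other.
That is 5.

5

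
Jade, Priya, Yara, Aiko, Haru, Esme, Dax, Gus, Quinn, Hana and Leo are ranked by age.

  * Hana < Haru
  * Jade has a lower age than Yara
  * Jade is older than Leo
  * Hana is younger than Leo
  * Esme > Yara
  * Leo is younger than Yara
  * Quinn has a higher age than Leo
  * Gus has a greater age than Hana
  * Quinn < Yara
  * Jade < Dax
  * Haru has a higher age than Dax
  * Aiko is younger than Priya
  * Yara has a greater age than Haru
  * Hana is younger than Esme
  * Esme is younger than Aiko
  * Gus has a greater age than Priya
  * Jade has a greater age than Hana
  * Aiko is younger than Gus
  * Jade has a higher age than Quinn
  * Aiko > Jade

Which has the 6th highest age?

The consecutive relations fix a unique order: Hana < Leo < Quinn < Jade < Dax < Haru < Yara < Esme < Aiko < Priya < Gus.
Counting 6 from the largest end gives Haru.

Haru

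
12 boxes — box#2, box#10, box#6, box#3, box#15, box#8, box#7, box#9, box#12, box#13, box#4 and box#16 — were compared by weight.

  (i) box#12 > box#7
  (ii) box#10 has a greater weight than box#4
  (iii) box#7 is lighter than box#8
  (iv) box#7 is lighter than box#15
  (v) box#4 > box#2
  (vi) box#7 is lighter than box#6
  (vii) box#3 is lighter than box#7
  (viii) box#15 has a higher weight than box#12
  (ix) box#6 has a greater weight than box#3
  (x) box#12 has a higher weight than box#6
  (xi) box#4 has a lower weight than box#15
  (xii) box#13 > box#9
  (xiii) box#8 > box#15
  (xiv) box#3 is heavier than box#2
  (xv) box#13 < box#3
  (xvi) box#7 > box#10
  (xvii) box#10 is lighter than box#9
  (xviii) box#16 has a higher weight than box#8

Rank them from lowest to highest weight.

Each adjacent pair is fixed by a given relation: box#2 < box#4; box#4 < box#10; box#10 < box#9; box#9 < box#13; box#13 < box#3; box#3 < box#7; box#7 < box#6; box#6 < box#12; box#12 < box#15; box#15 < box#8; box#8 < box#16. Chaining them end to end gives the full order.

box#2 < box#4 < box#10 < box#9 < box#13 < box#3 < box#7 < box#6 < box#12 < box#15 < box#8 < box#16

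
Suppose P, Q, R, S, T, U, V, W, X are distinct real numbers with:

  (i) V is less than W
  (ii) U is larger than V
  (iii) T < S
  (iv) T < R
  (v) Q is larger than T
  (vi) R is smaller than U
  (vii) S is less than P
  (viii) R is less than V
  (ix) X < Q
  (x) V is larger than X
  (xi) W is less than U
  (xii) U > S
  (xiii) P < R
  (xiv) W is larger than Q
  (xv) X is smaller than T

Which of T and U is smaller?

T

Following the relations from T: T < S < P < R < V < W < U.
So T < U; T is the smaller of the two.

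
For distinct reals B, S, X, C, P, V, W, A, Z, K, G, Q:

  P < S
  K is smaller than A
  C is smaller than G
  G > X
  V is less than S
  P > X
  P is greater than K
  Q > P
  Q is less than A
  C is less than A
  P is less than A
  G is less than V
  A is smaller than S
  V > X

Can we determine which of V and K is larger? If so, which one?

Following every chain through K: above K we get P, Q, A, S.
V is not reached, and no chain runs the other way from V to K.
So the given relations leave the order of K and V undetermined.

undetermined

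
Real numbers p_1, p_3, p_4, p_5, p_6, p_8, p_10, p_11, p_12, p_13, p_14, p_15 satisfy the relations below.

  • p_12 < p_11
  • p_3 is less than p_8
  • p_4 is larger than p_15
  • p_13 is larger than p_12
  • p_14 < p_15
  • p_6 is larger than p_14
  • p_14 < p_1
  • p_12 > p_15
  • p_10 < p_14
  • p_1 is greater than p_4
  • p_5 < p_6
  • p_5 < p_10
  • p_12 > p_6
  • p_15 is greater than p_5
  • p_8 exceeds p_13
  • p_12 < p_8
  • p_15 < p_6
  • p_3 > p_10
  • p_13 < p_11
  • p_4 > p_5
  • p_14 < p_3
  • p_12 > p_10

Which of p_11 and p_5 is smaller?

p_5

Following the relations from p_5: p_5 < p_10 < p_14 < p_15 < p_12 < p_13 < p_11.
So p_5 < p_11; p_5 is the smaller of the two.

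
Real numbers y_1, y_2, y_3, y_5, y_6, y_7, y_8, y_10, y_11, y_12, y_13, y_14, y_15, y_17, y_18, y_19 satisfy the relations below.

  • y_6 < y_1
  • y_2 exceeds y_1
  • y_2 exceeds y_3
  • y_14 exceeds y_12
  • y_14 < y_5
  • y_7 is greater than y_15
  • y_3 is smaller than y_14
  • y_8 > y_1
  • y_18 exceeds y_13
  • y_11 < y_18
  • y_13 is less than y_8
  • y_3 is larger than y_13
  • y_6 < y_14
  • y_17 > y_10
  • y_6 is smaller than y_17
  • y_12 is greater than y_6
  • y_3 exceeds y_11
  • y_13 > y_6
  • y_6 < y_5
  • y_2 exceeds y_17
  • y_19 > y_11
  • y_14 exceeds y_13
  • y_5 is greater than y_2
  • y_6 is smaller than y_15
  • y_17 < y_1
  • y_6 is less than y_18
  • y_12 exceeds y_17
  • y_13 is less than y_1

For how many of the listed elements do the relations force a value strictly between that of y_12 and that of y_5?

Chaining upward from y_12 reaches: y_14.
Chaining downward from y_5 reaches: y_6, y_10, y_17, y_13, y_11, y_1, y_3, y_14, y_2.
Strictly between y_12 and y_5 are those in both lists: y_14 — 1 element.

1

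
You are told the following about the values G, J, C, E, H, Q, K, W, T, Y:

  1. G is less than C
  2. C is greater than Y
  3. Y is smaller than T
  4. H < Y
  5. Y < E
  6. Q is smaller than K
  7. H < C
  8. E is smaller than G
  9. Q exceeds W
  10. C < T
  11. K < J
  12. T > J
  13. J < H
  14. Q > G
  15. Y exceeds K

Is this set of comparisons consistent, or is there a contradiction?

inconsistent

We have G < Q stated directly, yet also Q < K < J < H < Y < E < G by chaining the others — so Q < G. Contradiction.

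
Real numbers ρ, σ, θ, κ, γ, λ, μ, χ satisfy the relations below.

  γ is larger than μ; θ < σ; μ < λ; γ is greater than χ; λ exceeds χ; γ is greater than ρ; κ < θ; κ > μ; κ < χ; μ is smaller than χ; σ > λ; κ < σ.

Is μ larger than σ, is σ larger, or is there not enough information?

μ < κ and κ < χ give μ < χ.
With χ < λ: μ < κ < χ < λ.
With λ < σ: μ < κ < χ < λ < σ.
So σ is larger.

σ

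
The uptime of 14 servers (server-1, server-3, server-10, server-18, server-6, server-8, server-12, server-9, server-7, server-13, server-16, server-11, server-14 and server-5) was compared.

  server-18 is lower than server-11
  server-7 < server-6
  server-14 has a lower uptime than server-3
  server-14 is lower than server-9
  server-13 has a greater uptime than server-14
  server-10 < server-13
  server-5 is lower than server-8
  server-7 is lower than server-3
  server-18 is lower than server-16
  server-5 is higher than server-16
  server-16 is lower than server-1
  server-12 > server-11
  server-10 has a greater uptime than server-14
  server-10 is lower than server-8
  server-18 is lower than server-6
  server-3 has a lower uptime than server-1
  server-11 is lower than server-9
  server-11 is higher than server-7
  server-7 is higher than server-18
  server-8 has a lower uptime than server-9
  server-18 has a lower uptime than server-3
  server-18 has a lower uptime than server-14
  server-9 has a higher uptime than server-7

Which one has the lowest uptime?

server-18

server-14 is not least since server-18 < server-14; server-16 is not least since server-18 < server-16; server-7 is not least since server-18 < server-7; server-5 is not least since server-16 < server-5; server-11 is not least since server-18 < server-11; server-10 is not least since server-14 < server-10; server-13 is not least since server-10 < server-13; server-8 is not least since server-10 < server-8; server-6 is not least since server-7 < server-6; server-3 is not least since server-7 < server-3; server-9 is not least since server-8 < server-9; server-12 is not least since server-11 < server-12; server-1 is not least since server-16 < server-1.
Only server-18 has nothing below it, so server-18 is the lowest uptime.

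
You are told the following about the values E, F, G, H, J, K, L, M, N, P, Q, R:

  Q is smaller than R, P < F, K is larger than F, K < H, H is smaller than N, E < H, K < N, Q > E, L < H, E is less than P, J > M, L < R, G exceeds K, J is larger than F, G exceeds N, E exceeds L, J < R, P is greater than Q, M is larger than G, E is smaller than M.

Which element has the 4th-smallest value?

P

Piecing the relations together gives one ordering: L < E < Q < P < F < K < H < N < G < M < J < R.
The 4th smallest is P.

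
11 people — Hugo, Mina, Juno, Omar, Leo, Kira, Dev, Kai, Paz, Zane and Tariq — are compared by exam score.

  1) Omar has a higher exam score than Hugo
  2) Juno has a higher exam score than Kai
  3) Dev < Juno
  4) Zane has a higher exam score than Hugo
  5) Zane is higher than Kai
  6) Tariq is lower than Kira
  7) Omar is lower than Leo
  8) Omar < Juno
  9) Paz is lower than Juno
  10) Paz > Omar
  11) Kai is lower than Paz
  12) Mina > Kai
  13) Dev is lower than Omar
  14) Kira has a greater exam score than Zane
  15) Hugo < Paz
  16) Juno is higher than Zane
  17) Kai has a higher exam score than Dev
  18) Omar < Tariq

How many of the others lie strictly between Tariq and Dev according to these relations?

The relations place Dev below Tariq. An element lies strictly between them when it is forced above Dev and also forced below Tariq.
Above Dev: {Kai, Omar, Zane, Paz, Leo, Kira, Mina, Juno}. Below Tariq: {Hugo, Omar}.
Intersection: {Omar} — 1.

1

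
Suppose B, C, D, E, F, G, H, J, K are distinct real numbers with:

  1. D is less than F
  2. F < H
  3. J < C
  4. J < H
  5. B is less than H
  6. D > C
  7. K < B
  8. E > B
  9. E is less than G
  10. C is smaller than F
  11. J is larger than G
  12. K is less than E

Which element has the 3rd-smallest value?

E

The consecutive relations fix a unique order: K < B < E < G < J < C < D < F < H.
Counting 3 from the smallest end gives E.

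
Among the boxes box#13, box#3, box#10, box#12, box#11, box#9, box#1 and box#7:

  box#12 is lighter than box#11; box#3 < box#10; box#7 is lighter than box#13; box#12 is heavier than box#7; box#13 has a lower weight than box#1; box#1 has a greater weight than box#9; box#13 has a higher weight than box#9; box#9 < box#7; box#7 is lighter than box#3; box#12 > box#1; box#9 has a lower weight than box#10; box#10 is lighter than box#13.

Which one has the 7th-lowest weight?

box#12

Piecing the relations together gives one ordering: box#9 < box#7 < box#3 < box#10 < box#13 < box#1 < box#12 < box#11.
The 7th smallest is box#12.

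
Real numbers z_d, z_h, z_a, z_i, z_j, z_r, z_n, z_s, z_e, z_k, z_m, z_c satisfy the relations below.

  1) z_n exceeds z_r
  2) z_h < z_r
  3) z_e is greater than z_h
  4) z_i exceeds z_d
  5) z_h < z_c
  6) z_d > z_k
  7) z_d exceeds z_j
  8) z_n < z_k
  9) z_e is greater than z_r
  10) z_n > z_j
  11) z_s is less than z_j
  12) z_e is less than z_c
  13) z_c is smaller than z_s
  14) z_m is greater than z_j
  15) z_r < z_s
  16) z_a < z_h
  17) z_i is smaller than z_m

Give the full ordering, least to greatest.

z_a < z_h < z_r < z_e < z_c < z_s < z_j < z_n < z_k < z_d < z_i < z_m

Nothing is placed below z_a, so it is least; from there z_a < z_h; z_h < z_r; z_r < z_e; z_e < z_c; z_c < z_s; z_s < z_j; z_j < z_n; z_n < z_k; z_k < z_d; z_d < z_i; z_i < z_m, each given directly.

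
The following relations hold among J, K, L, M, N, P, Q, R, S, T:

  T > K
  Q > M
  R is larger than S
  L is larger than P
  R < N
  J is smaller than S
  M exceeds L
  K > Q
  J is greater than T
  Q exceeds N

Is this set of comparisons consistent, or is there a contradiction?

inconsistent

Chaining the given relations yields Q < K < T < J < S < R < N, so Q < N. But one relation states N < Q. These cannot both hold.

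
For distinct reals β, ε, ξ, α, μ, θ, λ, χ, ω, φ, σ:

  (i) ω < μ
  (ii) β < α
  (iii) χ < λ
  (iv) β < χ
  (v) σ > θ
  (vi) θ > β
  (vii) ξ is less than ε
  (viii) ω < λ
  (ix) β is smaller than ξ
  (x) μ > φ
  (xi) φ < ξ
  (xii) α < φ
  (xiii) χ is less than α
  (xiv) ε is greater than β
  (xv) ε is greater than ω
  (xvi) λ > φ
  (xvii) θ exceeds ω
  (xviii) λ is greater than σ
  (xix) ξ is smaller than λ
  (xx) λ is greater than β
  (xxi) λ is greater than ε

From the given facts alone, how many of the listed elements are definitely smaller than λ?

Directly below λ: ω, β, χ, φ, σ, ξ, ε.
One step further: θ, α (9 so far).
Nothing else is reachable below λ; 9 in all.

9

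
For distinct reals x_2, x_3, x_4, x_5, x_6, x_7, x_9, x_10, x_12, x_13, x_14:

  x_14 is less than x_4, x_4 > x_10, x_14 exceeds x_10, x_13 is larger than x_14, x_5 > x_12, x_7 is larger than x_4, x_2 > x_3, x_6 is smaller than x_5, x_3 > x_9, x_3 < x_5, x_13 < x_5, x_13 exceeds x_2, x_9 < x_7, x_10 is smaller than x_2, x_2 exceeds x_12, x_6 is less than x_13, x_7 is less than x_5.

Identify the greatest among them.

x_5

x_10 is not greatest since x_10 < x_14; x_12 is not greatest since x_12 < x_2; x_9 is not greatest since x_9 < x_7; x_3 is not greatest since x_3 < x_5; x_14 is not greatest since x_14 < x_13; x_2 is not greatest since x_2 < x_13; x_4 is not greatest since x_4 < x_7; x_7 is not greatest since x_7 < x_5; x_6 is not greatest since x_6 < x_5; x_13 is not greatest since x_13 < x_5.
Only x_5 has nothing above it, so x_5 is the greatest.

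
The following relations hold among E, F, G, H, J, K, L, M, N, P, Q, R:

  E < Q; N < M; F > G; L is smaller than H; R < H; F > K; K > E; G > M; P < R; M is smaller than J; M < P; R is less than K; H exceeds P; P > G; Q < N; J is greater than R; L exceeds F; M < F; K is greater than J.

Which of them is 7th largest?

Chaining the given pairs: E < Q < N < M < G < P < R < J < K < F < L < H.
The 7th largest is P.

P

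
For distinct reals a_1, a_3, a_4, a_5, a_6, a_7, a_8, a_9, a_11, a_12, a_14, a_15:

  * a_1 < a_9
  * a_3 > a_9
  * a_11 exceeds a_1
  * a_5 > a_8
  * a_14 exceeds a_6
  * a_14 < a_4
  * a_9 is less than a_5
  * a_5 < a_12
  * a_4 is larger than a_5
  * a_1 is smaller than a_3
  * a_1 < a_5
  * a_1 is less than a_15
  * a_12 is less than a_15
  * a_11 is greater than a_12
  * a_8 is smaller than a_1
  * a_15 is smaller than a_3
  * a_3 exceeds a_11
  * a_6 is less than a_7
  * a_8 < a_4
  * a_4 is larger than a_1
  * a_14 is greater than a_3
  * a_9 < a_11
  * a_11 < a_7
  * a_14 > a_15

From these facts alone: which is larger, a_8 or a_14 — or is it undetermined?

a_8 < a_1 and a_1 < a_9 give a_8 < a_9.
With a_9 < a_5: a_8 < a_1 < a_9 < a_5.
Then a_5 < a_12 extends the chain to a_12.
Then a_12 < a_15 extends the chain to a_15.
Then a_15 < a_3 extends the chain to a_3.
Then a_3 < a_14 extends the chain to a_14.
So a_14 is larger.

a_14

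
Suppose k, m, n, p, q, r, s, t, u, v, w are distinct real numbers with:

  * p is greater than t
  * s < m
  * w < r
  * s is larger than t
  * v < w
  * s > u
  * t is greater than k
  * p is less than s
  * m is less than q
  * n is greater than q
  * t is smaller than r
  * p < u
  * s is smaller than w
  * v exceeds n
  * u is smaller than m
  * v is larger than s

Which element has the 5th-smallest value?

s

Chaining the given pairs: k < t < p < u < s < m < q < n < v < w < r.
The 5th smallest is s.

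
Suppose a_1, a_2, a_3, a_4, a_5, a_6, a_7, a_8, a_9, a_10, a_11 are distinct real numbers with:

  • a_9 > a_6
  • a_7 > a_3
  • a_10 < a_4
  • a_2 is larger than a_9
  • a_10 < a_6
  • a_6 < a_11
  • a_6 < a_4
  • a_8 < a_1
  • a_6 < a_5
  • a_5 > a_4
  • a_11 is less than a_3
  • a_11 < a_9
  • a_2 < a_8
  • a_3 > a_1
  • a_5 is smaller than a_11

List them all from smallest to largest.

The consecutive links are each given: a_10 < a_6; a_6 < a_4; a_4 < a_5; a_5 < a_11; a_11 < a_9; a_9 < a_2; a_2 < a_8; a_8 < a_1; a_1 < a_3; a_3 < a_7.

a_10 < a_6 < a_4 < a_5 < a_11 < a_9 < a_2 < a_8 < a_1 < a_3 < a_7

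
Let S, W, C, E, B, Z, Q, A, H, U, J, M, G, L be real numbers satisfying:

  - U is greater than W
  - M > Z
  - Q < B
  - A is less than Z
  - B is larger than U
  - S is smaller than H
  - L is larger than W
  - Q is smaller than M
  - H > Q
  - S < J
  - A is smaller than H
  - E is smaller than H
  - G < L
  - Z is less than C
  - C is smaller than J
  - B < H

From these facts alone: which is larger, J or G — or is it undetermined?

Following every chain through G: above G we get L.
J is not reached, and no chain runs the other way from J to G.
So the given relations leave the order of G and J undetermined.

undetermined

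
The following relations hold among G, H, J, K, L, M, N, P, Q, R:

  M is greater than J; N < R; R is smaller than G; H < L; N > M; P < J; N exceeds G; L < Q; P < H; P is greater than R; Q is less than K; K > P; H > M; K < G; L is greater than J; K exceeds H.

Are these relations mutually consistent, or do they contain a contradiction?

inconsistent

We have N < R stated directly, yet also R < P < J < M < H < L < Q < K < G < N by chaining the others — so R < N. Contradiction.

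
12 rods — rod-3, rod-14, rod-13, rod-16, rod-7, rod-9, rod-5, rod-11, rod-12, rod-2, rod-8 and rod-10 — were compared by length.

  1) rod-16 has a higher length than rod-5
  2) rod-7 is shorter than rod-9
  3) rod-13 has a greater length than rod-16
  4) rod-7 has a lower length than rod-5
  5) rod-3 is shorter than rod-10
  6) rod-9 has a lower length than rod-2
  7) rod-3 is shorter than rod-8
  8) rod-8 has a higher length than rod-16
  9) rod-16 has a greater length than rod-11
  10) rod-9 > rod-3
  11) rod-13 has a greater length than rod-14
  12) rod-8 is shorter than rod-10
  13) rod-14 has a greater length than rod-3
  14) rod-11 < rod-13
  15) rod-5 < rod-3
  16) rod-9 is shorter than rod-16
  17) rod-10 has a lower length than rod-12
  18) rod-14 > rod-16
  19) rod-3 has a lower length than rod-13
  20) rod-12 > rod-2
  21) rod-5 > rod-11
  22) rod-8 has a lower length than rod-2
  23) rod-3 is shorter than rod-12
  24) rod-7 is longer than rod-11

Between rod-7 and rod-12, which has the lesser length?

Link the given pairs in sequence: rod-7 < rod-5; rod-5 < rod-3; rod-3 < rod-9; rod-9 < rod-16; rod-16 < rod-8; rod-8 < rod-2; rod-2 < rod-12.
Together: rod-7 < rod-5 < rod-3 < rod-9 < rod-16 < rod-8 < rod-2 < rod-12.
So rod-7 < rod-12; rod-7 is the shorter of the two.

rod-7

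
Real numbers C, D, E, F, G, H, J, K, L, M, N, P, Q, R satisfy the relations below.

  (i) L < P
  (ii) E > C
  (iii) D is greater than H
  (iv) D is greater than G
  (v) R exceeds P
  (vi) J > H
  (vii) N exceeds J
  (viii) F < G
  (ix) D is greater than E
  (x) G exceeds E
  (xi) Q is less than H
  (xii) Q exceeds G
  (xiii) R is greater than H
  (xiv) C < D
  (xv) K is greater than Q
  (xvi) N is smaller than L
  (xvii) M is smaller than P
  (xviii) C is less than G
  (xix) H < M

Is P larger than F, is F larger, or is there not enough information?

P

F < G and G < Q give F < Q.
With Q < H: F < G < Q < H.
Then H < J extends the chain to J.
Then J < N extends the chain to N.
With N < L: F < G < Q < H < J < N < L.
Then L < P extends the chain to P.
So P is larger.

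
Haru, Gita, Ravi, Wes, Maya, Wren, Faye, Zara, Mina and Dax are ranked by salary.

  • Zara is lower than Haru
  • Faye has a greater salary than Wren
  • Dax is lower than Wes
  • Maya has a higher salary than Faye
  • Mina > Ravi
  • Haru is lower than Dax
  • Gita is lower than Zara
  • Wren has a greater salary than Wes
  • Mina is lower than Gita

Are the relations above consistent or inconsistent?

The single ordering Ravi < Mina < Gita < Zara < Haru < Dax < Wes < Wren < Faye < Maya satisfies every listed relation, so no contradiction arises.

consistent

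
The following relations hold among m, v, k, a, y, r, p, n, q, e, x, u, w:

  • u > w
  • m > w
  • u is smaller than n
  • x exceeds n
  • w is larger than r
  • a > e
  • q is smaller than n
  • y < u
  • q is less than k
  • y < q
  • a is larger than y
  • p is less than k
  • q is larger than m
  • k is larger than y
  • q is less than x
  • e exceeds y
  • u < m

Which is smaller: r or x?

r

r < w < u < m < q < n < x, by transitivity through w, u, m, q, n.
So r < x; r is the smaller of the two.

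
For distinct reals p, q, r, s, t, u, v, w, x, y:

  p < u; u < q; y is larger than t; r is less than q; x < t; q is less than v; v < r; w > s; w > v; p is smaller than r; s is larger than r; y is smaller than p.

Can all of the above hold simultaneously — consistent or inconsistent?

inconsistent

Chaining the given relations yields q < v < r, so q < r. But one relation states r < q. These cannot both hold.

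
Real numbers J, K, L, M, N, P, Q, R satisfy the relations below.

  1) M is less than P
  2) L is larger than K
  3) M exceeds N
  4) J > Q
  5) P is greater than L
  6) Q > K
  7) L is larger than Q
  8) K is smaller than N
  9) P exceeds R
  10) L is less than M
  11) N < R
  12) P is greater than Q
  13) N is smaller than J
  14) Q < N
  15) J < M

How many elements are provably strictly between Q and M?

Chaining upward from Q reaches: N, J, L, R, P.
Chaining downward from M reaches: K, N, J, L.
Strictly between Q and M are those in both lists: N, J, L — 3 elements.

3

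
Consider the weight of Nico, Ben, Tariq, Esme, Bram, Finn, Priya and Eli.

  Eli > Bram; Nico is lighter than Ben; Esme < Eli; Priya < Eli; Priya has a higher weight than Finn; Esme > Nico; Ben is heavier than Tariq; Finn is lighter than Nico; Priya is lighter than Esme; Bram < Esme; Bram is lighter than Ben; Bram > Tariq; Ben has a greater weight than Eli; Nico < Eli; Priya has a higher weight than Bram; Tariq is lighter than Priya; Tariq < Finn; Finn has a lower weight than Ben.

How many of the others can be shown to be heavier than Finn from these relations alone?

The elements the relations force above Finn are Nico, Priya, Esme, Eli, Ben — no chain reaches any other.
That is 5.

5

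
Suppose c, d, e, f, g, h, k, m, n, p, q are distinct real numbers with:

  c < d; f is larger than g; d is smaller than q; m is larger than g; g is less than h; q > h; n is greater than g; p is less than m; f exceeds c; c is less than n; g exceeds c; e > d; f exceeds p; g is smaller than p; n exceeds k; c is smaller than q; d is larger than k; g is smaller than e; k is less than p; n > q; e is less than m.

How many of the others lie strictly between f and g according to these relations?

The relations place g below f. An element lies strictly between them when it is forced above g and also forced below f.
Above g: {p, h, e, m, q, n}. Below f: {c, k, p}.
Intersection: {p} — 1.

1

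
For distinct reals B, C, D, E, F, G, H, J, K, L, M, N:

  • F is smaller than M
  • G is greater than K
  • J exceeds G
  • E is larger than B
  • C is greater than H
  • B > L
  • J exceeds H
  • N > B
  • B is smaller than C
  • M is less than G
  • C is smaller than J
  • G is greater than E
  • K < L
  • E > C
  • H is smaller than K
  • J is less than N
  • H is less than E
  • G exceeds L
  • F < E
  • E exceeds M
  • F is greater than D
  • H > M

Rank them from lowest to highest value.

The consecutive links are each given: D < F; F < M; M < H; H < K; K < L; L < B; B < C; C < E; E < G; G < J; J < N.

D < F < M < H < K < L < B < C < E < G < J < N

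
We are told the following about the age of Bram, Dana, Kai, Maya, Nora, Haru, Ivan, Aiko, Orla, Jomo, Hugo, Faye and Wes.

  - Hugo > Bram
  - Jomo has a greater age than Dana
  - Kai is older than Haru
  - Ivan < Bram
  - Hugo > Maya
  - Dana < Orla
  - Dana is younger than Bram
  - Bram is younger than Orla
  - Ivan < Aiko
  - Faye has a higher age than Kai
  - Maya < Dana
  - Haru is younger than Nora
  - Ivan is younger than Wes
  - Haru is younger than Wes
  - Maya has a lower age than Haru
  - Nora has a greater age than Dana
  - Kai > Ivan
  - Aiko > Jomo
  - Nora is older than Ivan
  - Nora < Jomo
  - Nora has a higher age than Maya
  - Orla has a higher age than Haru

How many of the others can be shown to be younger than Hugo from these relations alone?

Directly below Hugo: Maya, Bram.
One step further: Ivan, Dana (4 so far).
Nothing else is reachable below Hugo; 4 in all.

4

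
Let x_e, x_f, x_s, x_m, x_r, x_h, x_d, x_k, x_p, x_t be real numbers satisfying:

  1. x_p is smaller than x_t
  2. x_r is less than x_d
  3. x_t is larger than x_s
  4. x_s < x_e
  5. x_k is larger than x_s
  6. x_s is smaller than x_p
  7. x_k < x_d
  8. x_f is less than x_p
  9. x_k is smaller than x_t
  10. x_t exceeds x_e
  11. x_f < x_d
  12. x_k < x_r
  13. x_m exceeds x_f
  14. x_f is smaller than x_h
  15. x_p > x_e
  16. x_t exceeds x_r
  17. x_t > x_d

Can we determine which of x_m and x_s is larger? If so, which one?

undetermined

Following every chain through x_s: above x_s we get x_e, x_k, x_r, x_p, x_d, x_t.
x_m is not reached, and no chain runs the other way from x_m to x_s.
So the given relations leave the order of x_s and x_m undetermined.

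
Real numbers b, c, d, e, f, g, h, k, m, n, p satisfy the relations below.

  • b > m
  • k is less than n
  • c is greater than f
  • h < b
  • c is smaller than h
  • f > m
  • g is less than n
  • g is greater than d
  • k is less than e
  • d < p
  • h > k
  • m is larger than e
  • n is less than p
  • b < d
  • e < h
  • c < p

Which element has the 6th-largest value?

The consecutive relations fix a unique order: k < e < m < f < c < h < b < d < g < n < p.
Counting 6 from the largest end gives h.

h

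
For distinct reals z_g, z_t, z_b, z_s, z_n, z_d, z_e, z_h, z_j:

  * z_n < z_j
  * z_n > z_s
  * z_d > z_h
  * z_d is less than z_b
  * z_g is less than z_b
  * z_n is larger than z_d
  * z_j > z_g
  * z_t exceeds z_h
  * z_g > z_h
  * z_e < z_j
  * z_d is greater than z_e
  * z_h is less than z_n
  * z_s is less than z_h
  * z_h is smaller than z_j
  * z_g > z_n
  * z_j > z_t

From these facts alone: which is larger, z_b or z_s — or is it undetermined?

Link the given pairs in sequence: z_s < z_h; z_h < z_d; z_d < z_n; z_n < z_g; z_g < z_b.
Together: z_s < z_h < z_d < z_n < z_g < z_b.
So z_b is larger.

z_b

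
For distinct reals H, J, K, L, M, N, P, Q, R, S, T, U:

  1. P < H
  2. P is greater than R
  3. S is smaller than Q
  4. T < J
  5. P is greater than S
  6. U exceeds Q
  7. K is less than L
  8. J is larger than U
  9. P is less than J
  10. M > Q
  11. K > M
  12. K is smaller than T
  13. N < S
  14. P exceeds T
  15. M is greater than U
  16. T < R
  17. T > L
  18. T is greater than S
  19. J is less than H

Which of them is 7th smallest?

L

The consecutive relations fix a unique order: N < S < Q < U < M < K < L < T < R < P < J < H.
Counting 7 from the smallest end gives L.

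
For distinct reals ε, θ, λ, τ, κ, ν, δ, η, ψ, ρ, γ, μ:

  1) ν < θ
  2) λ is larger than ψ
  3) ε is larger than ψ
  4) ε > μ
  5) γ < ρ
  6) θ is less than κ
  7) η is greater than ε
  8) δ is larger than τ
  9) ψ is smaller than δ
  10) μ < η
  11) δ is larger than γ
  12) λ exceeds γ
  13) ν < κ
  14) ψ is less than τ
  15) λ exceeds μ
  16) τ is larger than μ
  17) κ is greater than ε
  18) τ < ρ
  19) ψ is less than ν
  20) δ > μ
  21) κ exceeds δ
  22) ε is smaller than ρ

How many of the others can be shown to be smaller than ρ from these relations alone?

Directly below ρ: γ, ε, τ.
One step further: ψ, μ (5 so far).
No other element is forced below ρ by the given relations, so the count is 5.

5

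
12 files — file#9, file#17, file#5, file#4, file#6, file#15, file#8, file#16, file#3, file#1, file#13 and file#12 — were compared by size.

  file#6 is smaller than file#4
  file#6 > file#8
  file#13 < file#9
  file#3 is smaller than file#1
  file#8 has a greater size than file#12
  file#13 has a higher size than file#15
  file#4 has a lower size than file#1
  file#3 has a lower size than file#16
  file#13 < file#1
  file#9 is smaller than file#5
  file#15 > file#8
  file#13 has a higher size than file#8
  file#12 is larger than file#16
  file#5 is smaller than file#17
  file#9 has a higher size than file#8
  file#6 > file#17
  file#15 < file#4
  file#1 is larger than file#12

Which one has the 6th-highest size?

file#9

The consecutive relations fix a unique order: file#3 < file#16 < file#12 < file#8 < file#15 < file#13 < file#9 < file#5 < file#17 < file#6 < file#4 < file#1.
The 6th largest is file#9.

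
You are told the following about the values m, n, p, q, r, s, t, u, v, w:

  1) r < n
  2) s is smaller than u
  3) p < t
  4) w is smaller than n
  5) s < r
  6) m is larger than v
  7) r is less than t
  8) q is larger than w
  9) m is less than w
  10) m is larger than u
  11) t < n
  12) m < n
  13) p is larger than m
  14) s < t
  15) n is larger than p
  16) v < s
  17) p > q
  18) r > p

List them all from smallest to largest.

Nothing is placed below v, so it is least; from there v < s; s < u; u < m; m < w; w < q; q < p; p < r; r < t; t < n, each given directly.

v < s < u < m < w < q < p < r < t < n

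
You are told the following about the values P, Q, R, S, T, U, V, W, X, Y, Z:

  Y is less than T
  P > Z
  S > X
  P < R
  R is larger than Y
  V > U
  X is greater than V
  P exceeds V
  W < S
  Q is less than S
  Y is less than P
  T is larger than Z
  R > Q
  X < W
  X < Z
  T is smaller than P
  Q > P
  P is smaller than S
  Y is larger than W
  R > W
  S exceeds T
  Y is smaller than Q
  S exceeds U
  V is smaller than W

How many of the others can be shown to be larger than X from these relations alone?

Directly above X: Z, W, S.
One step further: Y, T, P, R (7 so far).
One step further: Q (8 so far).
Nothing else is reachable above X; 8 in all.

8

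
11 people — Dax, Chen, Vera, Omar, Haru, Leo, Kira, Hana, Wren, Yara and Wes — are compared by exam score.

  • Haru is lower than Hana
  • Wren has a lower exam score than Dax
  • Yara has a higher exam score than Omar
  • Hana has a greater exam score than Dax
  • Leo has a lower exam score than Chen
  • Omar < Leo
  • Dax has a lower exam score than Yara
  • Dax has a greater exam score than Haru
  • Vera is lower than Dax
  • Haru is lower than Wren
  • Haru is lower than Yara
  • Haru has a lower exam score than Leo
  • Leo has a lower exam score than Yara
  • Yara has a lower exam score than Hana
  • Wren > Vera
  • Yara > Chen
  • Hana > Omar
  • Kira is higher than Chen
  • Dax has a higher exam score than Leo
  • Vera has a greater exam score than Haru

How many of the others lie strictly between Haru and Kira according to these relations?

2

Chaining upward from Haru reaches: Vera, Wren, Leo, Chen, Dax, Yara, Hana.
Chaining downward from Kira reaches: Omar, Leo, Chen.
Strictly between Haru and Kira are those in both lists: Leo, Chen — 2 elements.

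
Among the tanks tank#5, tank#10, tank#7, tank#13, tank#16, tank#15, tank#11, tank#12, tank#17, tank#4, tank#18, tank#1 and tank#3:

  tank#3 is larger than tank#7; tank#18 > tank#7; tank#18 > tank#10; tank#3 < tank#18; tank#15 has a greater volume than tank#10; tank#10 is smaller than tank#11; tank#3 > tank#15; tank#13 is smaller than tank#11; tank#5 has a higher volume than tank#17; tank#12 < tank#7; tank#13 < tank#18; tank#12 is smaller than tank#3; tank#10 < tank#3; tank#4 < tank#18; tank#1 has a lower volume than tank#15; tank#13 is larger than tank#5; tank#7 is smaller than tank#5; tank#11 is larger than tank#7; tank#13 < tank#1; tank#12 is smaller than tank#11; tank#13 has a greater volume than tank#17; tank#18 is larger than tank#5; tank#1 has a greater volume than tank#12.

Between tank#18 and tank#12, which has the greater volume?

Chaining the given relations: tank#12 < tank#7 < tank#5 < tank#13 < tank#1 < tank#15 < tank#3 < tank#18.
So tank#12 < tank#18; tank#18 is the larger of the two.

tank#18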